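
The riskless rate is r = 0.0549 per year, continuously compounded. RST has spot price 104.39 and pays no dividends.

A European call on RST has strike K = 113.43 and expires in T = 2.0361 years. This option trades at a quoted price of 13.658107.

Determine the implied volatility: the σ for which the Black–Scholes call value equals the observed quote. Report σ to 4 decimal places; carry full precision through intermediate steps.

sigma = 0.2077

At σ = 0.2077 the Black–Scholes value reproduces the quote:
σ√T = 0.2077·√2.0361 = 0.296371
d₁ = (ln(S/K) + (r+σ²/2)T) / (σ√T) = (ln(104.39/113.43) + (0.0549+0.2077²/2)·2.0361) / 0.296371 = (-0.083052 + 0.155700) / 0.296371 = 0.245124
d₂ = d₁ − σ√T = 0.245124 − 0.296371 = -0.051247
e^{−rT} = 0.894239
N(d₁) = 0.596820,  N(d₂) = 0.479564
V = S·N(d₁) − K·e^{−rT}·N(d₂) = 62.302034 − 48.643927 = 13.658107 (matching the quote); vega is positive throughout, so no other σ reproduces this price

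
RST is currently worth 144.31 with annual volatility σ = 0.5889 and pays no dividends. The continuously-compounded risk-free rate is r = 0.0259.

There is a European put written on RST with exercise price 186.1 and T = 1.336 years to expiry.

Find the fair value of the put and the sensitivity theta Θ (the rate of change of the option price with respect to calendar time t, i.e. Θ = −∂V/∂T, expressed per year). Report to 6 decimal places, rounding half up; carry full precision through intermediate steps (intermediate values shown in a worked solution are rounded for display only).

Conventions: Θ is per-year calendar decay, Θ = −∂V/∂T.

σ√T = 0.5889·√1.336 = 0.680683
d₁ = (ln(S/K) + (r+σ²/2)T) / (σ√T) = (ln(144.31/186.1) + (0.0259+0.5889²/2)·1.336) / 0.680683 = (-0.254320 + 0.266267) / 0.680683 = 0.017551
d₂ = d₁ − σ√T = 0.017551 − 0.680683 = -0.663132
e^{−rT} = 0.965989
N(−d₁) = 0.492999,  N(−d₂) = 0.746377
Put price V = K·e^{−rT}·N(−d₂) − S·N(−d₁) = 134.176662 − 71.144627 = 63.032035
φ(d₁) = (1/√(2π))·e^{−d₁²/2} = 0.398881
Θ = −S·φ(d₁)·σ/(2√T) + r·K·e^{−rT}·N(−d₂) = −14.663847 + 3.475176 = -11.188672

price = 63.032035
Θ = -11.188672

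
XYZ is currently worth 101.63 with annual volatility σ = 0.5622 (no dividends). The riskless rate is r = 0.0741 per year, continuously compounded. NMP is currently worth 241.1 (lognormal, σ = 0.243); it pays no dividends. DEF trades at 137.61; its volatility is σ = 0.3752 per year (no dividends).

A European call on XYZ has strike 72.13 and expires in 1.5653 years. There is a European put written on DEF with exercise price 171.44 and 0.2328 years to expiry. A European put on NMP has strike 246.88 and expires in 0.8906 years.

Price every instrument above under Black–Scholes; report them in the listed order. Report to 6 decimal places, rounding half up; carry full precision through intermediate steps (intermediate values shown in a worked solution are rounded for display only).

[XYZ call K=72.13]
σ√T = 0.5622·√1.5653 = 0.703379
d₁ = (ln(S/K) + (r+σ²/2)T) / (σ√T) = (ln(101.63/72.13) + (0.0741+0.5622²/2)·1.5653) / 0.703379 = (0.342869 + 0.363360) / 0.703379 = 1.004051
d₂ = d₁ − σ√T = 1.004051 − 0.703379 = 0.300672
e^{−rT} = 0.890485
N(d₁) = 0.842323,  N(d₂) = 0.618168
price = S·N(d₁) − K·e^{−rT}·N(d₂) = 85.605283 − 39.705334 = 45.899950
[DEF put K=171.44]
σ√T = 0.3752·√0.2328 = 0.181032
d₁ = (ln(S/K) + (r+σ²/2)T) / (σ√T) = (ln(137.61/171.44) + (0.0741+0.3752²/2)·0.2328) / 0.181032 = (-0.219810 + 0.033637) / 0.181032 = -1.028401
d₂ = d₁ − σ√T = -1.028401 − 0.181032 = -1.209433
e^{−rT} = 0.982897
N(−d₁) = 0.848119,  N(−d₂) = 0.886752
price = K·e^{−rT}·N(−d₂) − S·N(−d₁) = 149.424696 − 116.709710 = 32.714986
[NMP put K=246.88]
σ√T = 0.243·√0.8906 = 0.229323
d₁ = (ln(S/K) + (r+σ²/2)T) / (σ√T) = (ln(241.1/246.88) + (0.0741+0.243²/2)·0.8906) / 0.229323 = (-0.023691 + 0.092288) / 0.229323 = 0.299130
d₂ = d₁ − σ√T = 0.299130 − 0.229323 = 0.069807
e^{−rT} = 0.936137
N(−d₁) = 0.382420,  N(−d₂) = 0.472174
price = K·e^{−rT}·N(−d₂) − S·N(−d₁) = 109.125707 − 92.201571 = 16.924137

price(XYZ call K=72.13) = 45.899950
price(DEF put K=171.44) = 32.714986
price(NMP put K=246.88) = 16.924137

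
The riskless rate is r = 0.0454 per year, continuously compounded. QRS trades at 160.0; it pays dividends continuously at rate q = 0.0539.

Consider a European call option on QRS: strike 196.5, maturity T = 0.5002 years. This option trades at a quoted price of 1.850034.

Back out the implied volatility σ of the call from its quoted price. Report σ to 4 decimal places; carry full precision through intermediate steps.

At σ = 0.2537 the Black–Scholes value reproduces the quote:
σ√T = 0.2537·√0.5002 = 0.179429
d₁ = (ln(S/K) + (r−q+σ²/2)T) / (σ√T) = (ln(160.0/196.5) + (0.0454−0.0539+0.2537²/2)·0.5002) / 0.179429 = (-0.205489 + 0.011846) / 0.179429 = -1.079219
d₂ = d₁ − σ√T = -1.079219 − 0.179429 = -1.258647
e^{−rT} = 0.977547
e^{−qT} = 0.973399
N(d₁) = 0.140245,  N(d₂) = 0.104079
V = S·e^{−qT}·N(d₁) − K·e^{−rT}·N(d₂) = 21.842329 − 19.992295 = 1.850034 (equal to the quote); since ∂V/∂σ > 0 for all σ, the implied volatility is unique

sigma = 0.2537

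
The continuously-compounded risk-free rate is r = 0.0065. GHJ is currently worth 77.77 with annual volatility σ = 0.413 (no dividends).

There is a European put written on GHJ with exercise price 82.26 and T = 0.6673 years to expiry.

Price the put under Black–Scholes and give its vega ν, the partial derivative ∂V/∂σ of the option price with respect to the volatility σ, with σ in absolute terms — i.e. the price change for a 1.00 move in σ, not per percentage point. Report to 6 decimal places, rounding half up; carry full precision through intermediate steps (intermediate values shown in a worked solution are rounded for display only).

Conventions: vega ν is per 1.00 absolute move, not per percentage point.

price = 12.886248
ν = 25.341525

σ√T = 0.413·√0.6673 = 0.337373
d₁ = (ln(S/K) + (r+σ²/2)T) / (σ√T) = (ln(77.77/82.26) + (0.0065+0.413²/2)·0.6673) / 0.337373 = (-0.056129 + 0.061248) / 0.337373 = 0.015172
d₂ = d₁ − σ√T = 0.015172 − 0.337373 = -0.322201
e^{−rT} = 0.995672
N(−d₁) = 0.493948,  N(−d₂) = 0.626350
Put price V = K·e^{−rT}·N(−d₂) − S·N(−d₁) = 51.300547 − 38.414299 = 12.886248
φ(d₁) = (1/√(2π))·e^{−d₁²/2} = 0.398896
ν = S·φ(d₁)·√T = 25.341525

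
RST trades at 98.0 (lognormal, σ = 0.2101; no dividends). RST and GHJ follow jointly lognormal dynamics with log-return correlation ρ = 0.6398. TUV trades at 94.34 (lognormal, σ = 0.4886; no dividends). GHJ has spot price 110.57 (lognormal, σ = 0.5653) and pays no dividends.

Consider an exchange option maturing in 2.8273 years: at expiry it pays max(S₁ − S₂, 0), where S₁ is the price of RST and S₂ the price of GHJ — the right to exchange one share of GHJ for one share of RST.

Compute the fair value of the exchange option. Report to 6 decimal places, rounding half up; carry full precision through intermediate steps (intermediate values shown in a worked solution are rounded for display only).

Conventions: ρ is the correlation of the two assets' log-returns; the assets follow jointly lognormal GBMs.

exchange price = 25.480895

σ_eff = √(σ₁² + σ₂² − 2ρσ₁σ₂) = √(0.2101² + 0.5653² − 2·0.6398·0.2101·0.5653) = 0.460140
d₁ = (ln(S₁/S₂) + (q₂ − q₁ + σ_eff²/2)T) / (σ_eff√T) = (ln(98.0/110.57) + (0.0 − 0.0 + 0.105864)·2.8273) / 0.773706 = 0.230874
d₂ = d₁ − σ_eff√T = 0.230874 − 0.773706 = -0.542831
N(d₁) = 0.591294,  N(d₂) = 0.293623
V = S₁·e^{−q₁T}·N(d₁) − S₂·e^{−q₂T}·N(d₂) = 57.946794 − 32.465899 = 25.480895
Key observation: pricing in GHJ-units makes this a unit-strike call on the ratio S₁/S₂ — the risk-free rate cancels and cannot affect the value.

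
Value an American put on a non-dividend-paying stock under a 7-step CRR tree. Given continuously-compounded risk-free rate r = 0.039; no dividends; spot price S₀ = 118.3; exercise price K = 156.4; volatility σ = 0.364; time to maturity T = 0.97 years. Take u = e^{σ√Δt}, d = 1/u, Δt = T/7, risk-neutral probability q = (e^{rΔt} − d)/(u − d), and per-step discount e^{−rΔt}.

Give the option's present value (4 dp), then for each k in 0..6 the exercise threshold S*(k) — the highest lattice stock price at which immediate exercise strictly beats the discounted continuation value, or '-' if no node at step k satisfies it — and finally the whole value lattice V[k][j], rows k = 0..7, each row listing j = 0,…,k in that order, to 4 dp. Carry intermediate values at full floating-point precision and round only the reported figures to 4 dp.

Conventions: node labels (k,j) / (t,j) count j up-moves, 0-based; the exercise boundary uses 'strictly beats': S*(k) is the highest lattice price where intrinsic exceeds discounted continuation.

params: Δt=0.13857 u=1.14511 d=0.87328 q=0.48611 e^(-rΔt)=0.99461
t_7 payoffs: 110.5798 96.3171 77.6148 53.0910 20.9336 0.0000 0.0000 0.0000
t_6: node(6,0) S=52.4692 payoff=103.9308 vs cont=103.0879 → 103.9308 [stop]  node(6,1) S=68.8015 payoff=87.5985 vs cont=86.7556 → 87.5985 [stop]  node(6,2) S=90.2176 payoff=66.1824 vs cont=65.3395 → 66.1824 [stop]  node(6,3) S=118.3000 payoff=38.1000 vs cont=37.2570 → 38.1000 [stop]  node(6,4) S=155.1237 payoff=1.2763 vs cont=10.6996 → 10.6996 [wait]  node(6,5) S=203.4098 payoff=0.0000 vs cont=0.0000 → 0.0000 [wait]  node(6,6) S=266.7260 payoff=0.0000 vs cont=0.0000 → 0.0000 [wait]  ⇒ S*(6)=118.3000
t_5: node(5,0) S=60.0829 payoff=96.3171 vs cont=95.4741 → 96.3171 [stop]  node(5,1) S=78.7852 payoff=77.6148 vs cont=76.7719 → 77.6148 [stop]  node(5,2) S=103.3090 payoff=53.0910 vs cont=52.2481 → 53.0910 [stop]  node(5,3) S=135.4664 payoff=20.9336 vs cont=24.6468 → 24.6468 [wait]  node(5,4) S=177.6336 payoff=0.0000 vs cont=5.4687 → 5.4687 [wait]  node(5,5) S=232.9263 payoff=0.0000 vs cont=0.0000 → 0.0000 [wait]  ⇒ S*(5)=103.3090
t_4: node(4,0) S=68.8015 payoff=87.5985 vs cont=86.7556 → 87.5985 [stop]  node(4,1) S=90.2176 payoff=66.1824 vs cont=65.3395 → 66.1824 [stop]  node(4,2) S=118.3000 payoff=38.1000 vs cont=39.0523 → 39.0523 [wait]  node(4,3) S=155.1237 payoff=1.2763 vs cont=15.2415 → 15.2415 [wait]  node(4,4) S=203.4098 payoff=0.0000 vs cont=2.7952 → 2.7952 [wait]  ⇒ S*(4)=90.2176
t_3: node(3,0) S=78.7852 payoff=77.6148 vs cont=76.7719 → 77.6148 [stop]  node(3,1) S=103.3090 payoff=53.0910 vs cont=52.7085 → 53.0910 [stop]  node(3,2) S=135.4664 payoff=20.9336 vs cont=27.3295 → 27.3295 [wait]  node(3,3) S=177.6336 payoff=0.0000 vs cont=9.1417 → 9.1417 [wait]  ⇒ S*(3)=103.3090
t_2: node(2,0) S=90.2176 payoff=66.1824 vs cont=65.3395 → 66.1824 [stop]  node(2,1) S=118.3000 payoff=38.1000 vs cont=40.3494 → 40.3494 [wait]  node(2,2) S=155.1237 payoff=1.2763 vs cont=18.3885 → 18.3885 [wait]  ⇒ S*(2)=90.2176
t_1: node(1,0) S=103.3090 payoff=53.0910 vs cont=53.3357 → 53.3357 [wait]  node(1,1) S=135.4664 payoff=20.9336 vs cont=29.5140 → 29.5140 [wait]  ⇒ S*(1)=-
t_0: node(0,0) S=118.3000 payoff=38.1000 vs cont=41.5306 → 41.5306 [wait]  ⇒ S*(0)=-

price = 41.5306
boundary = - - 90.2176 103.3090 90.2176 103.3090 118.3000
tree:
41.5306
53.3357 29.5140
66.1824 40.3494 18.3885
77.6148 53.0910 27.3295 9.1417
87.5985 66.1824 39.0523 15.2415 2.7952
96.3171 77.6148 53.0910 24.6468 5.4687 0.0000
103.9308 87.5985 66.1824 38.1000 10.6996 0.0000 0.0000
110.5798 96.3171 77.6148 53.0910 20.9336 0.0000 0.0000 0.0000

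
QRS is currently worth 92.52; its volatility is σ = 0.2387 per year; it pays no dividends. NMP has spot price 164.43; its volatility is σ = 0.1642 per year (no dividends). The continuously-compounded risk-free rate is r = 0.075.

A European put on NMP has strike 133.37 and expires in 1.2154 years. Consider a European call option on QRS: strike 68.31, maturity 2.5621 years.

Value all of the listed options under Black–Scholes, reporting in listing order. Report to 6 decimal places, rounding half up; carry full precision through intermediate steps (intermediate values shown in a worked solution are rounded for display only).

price(NMP put K=133.37) = 0.514354
price(QRS call K=68.31) = 37.400771

[NMP put K=133.37]
σ√T = 0.1642·√1.2154 = 0.181023
d₁ = (ln(S/K) + (r+σ²/2)T) / (σ√T) = (ln(164.43/133.37) + (0.075+0.1642²/2)·1.2154) / 0.181023 = (0.209358 + 0.107540) / 0.181023 = 1.750595
d₂ = d₁ − σ√T = 1.750595 − 0.181023 = 1.569573
e^{−rT} = 0.912876
N(−d₁) = 0.040008,  N(−d₂) = 0.058257
price = K·e^{−rT}·N(−d₂) − S·N(−d₁) = 7.092839 − 6.578484 = 0.514354
[QRS call K=68.31]
σ√T = 0.2387·√2.5621 = 0.382077
d₁ = (ln(S/K) + (r+σ²/2)T) / (σ√T) = (ln(92.52/68.31) + (0.075+0.2387²/2)·2.5621) / 0.382077 = (0.303369 + 0.265149) / 0.382077 = 1.487967
d₂ = d₁ − σ√T = 1.487967 − 0.382077 = 1.105891
e^{−rT} = 0.825177
N(d₁) = 0.931620,  N(d₂) = 0.865613
price = S·N(d₁) − K·e^{−rT}·N(d₂) = 86.193502 − 48.792732 = 37.400771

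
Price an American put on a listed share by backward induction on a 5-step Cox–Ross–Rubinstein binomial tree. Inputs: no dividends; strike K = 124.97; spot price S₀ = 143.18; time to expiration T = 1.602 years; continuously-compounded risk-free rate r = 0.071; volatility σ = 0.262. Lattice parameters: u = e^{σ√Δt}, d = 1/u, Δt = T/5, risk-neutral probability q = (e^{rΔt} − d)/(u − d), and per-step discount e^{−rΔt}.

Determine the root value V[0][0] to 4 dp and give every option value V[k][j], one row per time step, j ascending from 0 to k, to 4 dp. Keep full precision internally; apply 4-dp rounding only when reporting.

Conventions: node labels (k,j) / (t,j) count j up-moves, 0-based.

price = 5.9105
tree:
5.9105
10.9180 1.9015
19.5139 4.0689 0.1383
33.2082 8.6927 0.3078 0.0000
45.8557 18.5389 0.6850 0.0000 0.0000
56.7600 33.2082 1.5244 0.0000 0.0000 0.0000

Δt=0.32040, u=1.15986, d=0.86217, q=0.54028, disc=e^(-rΔt)=0.97751
k=5 terminal: V=max(K-S,0) → 56.7600 33.2082 1.5244 0.0000 0.0000 0.0000
k=4: j=0 S=79.1143 intr=45.8557 cont=43.0449 V=45.8557[EX]; j=1 S=106.4311 intr=18.5389 cont=15.7281 V=18.5389[EX]; j=2 S=143.1800 intr=0.0000 cont=0.6850 V=0.6850[hold]; j=3 S=192.6176 intr=0.0000 cont=0.0000 V=0.0000[hold]; j=4 S=259.1252 intr=0.0000 cont=0.0000 V=0.0000[hold]
k=3: j=0 S=91.7618 intr=33.2082 cont=30.3974 V=33.2082[EX]; j=1 S=123.4456 intr=1.5244 cont=8.6927 V=8.6927[hold]; j=2 S=166.0692 intr=0.0000 cont=0.3078 V=0.3078[hold]; j=3 S=223.4101 intr=0.0000 cont=0.0000 V=0.0000[hold]
k=2: j=0 S=106.4311 intr=18.5389 cont=19.5139 V=19.5139[hold]; j=1 S=143.1800 intr=0.0000 cont=4.0689 V=4.0689[hold]; j=2 S=192.6176 intr=0.0000 cont=0.1383 V=0.1383[hold]
k=1: j=0 S=123.4456 intr=1.5244 cont=10.9180 V=10.9180[hold]; j=1 S=166.0692 intr=0.0000 cont=1.9015 V=1.9015[hold]
k=0: j=0 S=143.1800 intr=0.0000 cont=5.9105 V=5.9105[hold]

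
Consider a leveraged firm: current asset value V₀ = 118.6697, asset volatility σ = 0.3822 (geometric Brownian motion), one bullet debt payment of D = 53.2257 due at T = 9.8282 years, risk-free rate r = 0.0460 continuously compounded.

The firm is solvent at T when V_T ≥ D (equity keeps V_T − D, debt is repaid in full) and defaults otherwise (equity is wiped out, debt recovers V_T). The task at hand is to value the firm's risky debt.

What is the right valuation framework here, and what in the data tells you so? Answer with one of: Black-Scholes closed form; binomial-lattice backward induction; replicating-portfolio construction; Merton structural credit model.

framework: Merton structural credit model

Key observation: with the firm-asset dynamics (V₀ = 118.6697) and a single zero-coupon liability of face 53.2257 given, debt value, spread, and default probability all derive from the option view of the balance sheet.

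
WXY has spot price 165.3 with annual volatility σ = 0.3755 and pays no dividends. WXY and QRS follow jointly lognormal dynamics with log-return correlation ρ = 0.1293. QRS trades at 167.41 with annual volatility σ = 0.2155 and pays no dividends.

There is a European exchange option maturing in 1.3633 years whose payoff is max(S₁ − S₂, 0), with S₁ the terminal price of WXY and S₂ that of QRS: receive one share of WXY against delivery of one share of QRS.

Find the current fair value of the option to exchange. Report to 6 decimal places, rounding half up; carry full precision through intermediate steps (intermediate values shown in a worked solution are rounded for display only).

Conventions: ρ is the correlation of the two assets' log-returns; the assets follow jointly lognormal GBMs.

σ_eff = √(σ₁² + σ₂² − 2ρσ₁σ₂) = √(0.3755² + 0.2155² − 2·0.1293·0.3755·0.2155) = 0.408062
d₁ = (ln(S₁/S₂) + (q₂ − q₁ + σ_eff²/2)T) / (σ_eff√T) = (ln(165.3/167.41) + (0.0 − 0.0 + 0.083257)·1.3633) / 0.476455 = 0.211606
d₂ = d₁ − σ_eff√T = 0.211606 − 0.476455 = -0.264849
N(d₁) = 0.583793,  N(d₂) = 0.395563
V = S₁·e^{−q₁T}·N(d₁) − S₂·e^{−q₂T}·N(d₂) = 96.500951 − 66.221195 = 30.279756
Key observation: the rate r is irrelevant here: denominating values in QRS turns the exchange into a ratio option on S₁/S₂, and discounting at r drops out.

exchange price = 30.279756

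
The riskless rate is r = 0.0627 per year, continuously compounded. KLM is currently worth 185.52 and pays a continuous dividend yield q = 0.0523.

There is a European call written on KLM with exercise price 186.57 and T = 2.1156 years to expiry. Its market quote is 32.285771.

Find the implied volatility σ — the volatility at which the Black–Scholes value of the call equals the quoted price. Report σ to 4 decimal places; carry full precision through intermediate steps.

At σ = 0.3265 the Black–Scholes value reproduces the quote:
σ√T = 0.3265·√2.1156 = 0.474898
d₁ = (ln(S/K) + (r−q+σ²/2)T) / (σ√T) = (ln(185.52/186.57) + (0.0627−0.0523+0.3265²/2)·2.1156) / 0.474898 = (-0.005644 + 0.134766) / 0.474898 = 0.271895
d₂ = d₁ − σ√T = 0.271895 − 0.474898 = -0.203003
e^{−rT} = 0.875773
e^{−qT} = 0.895256
N(d₁) = 0.607149,  N(d₂) = 0.419567
V = S·e^{−qT}·N(d₁) − K·e^{−rT}·N(d₂) = 100.840005 − 68.554234 = 32.285771 (equal to the quote); since ∂V/∂σ > 0 for all σ, the implied volatility is unique

sigma = 0.3265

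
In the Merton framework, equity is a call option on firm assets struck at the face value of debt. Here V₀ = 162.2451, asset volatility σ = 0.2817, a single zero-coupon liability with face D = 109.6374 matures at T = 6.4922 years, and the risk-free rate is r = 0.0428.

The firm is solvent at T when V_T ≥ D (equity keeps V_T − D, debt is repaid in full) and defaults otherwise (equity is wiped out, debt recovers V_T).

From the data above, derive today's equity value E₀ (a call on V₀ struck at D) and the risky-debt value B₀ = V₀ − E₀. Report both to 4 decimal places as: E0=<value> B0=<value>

E0=86.7691 B0=75.4760

Work the structural quantities from V₀ = 162.2451 against face 109.6374:
d₁ = [ln(V₀/D) + (r + σ²/2)T] / (σ√T)
   = [ln(162.2451/109.6374) + (0.0428 + 0.5·0.2817²)·6.4922] / (0.2817·√6.4922)
   = [0.391930 + 0.535460] / 0.717766 = 1.292050
d₂ = d₁ − σ√T = 1.292050 − 0.717766 = 0.574285
N(d₁) = 0.901830,  N(d₂) = 0.717112,  e^(−rT) = 0.757398
E₀ = V₀·N(d₁) − D·e^(−rT)·N(d₂)
   = 162.2451·0.901830 − 109.6374·0.757398·0.717112 = 86.769109
B₀ = V₀ − E₀ = 162.2451 − 86.769109 = 75.475991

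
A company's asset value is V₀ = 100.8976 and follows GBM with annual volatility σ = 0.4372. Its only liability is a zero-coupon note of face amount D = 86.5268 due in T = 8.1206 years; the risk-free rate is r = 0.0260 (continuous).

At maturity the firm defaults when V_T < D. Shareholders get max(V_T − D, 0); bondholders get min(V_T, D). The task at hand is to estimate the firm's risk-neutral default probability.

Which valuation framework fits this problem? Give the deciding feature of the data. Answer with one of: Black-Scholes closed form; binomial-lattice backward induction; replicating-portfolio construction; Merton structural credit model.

framework: Merton structural credit model

Key observation: a levered firm with one bullet debt due at 8.1206 years is the canonical structural-credit setup: equity is a call on the firm's assets struck at the face value.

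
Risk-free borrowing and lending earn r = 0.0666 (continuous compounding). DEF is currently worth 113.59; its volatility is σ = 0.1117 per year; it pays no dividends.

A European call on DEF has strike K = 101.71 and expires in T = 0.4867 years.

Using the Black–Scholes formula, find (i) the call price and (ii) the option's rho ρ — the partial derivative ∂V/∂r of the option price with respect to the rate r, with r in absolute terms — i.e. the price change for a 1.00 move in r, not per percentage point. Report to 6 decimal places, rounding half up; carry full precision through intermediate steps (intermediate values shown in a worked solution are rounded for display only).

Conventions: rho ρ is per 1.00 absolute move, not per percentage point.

σ√T = 0.1117·√0.4867 = 0.077926
d₁ = (ln(S/K) + (r+σ²/2)T) / (σ√T) = (ln(113.59/101.71) + (0.0666+0.1117²/2)·0.4867) / 0.077926 = (0.110470 + 0.035450) / 0.077926 = 1.872544
d₂ = d₁ − σ√T = 1.872544 − 0.077926 = 1.794617
e^{−rT} = 0.968105
N(d₁) = 0.969434,  N(d₂) = 0.963643
Call price V = S·N(d₁) − K·e^{−rT}·N(d₂) = 110.118040 − 94.886046 = 15.231993
ρ = K·T·e^{−rT}·N(d₂) = 46.181039

price = 15.231993
ρ = 46.181039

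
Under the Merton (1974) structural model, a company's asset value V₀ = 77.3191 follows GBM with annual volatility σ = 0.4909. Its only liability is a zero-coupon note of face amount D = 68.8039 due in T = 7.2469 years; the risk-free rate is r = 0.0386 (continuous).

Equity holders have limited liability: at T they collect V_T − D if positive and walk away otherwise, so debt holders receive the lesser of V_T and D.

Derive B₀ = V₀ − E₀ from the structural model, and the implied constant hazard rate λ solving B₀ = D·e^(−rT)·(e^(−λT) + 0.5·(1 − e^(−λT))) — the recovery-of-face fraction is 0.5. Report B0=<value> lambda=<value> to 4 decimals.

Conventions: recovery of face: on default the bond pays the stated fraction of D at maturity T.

B0=31.6965 lambda=0.2097

Apply the equity-as-call identities (strike 68.8039, horizon 7.2469 years):
d₁ = [ln(V₀/D) + (r + σ²/2)T] / (σ√T)
   = [ln(77.3191/68.8039) + (0.0386 + 0.5·0.4909²)·7.2469] / (0.4909·√7.2469)
   = [0.116681 + 1.152920] / 1.321506 = 0.960722
d₂ = d₁ − σ√T = 0.960722 − 1.321506 = -0.360784
N(d₁) = 0.831654,  N(d₂) = 0.359130,  e^(−rT) = 0.755988
E₀ = V₀·N(d₁) − D·e^(−rT)·N(d₂)
   = 77.3191·0.831654 − 68.8039·0.755988·0.359130 = 45.622609
B₀ = V₀ − E₀ = 77.3191 − 45.622609 = 31.696491
e^(−λT) = (B₀·e^(rT)/D − 0.5)/(1 − 0.5) = (31.6965·1.322773/68.8039 − 0.5)/0.5 = 0.21874709
λ = −ln(0.21874709)/7.2469 = 0.209723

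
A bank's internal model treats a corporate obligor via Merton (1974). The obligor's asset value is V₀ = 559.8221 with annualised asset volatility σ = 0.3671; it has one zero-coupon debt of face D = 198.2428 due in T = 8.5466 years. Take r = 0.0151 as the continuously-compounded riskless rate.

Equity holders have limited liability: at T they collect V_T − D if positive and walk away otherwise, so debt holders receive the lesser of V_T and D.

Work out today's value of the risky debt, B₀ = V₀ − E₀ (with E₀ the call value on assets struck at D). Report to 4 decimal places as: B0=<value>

B0=152.7727

Equity is a call on the firm's assets struck at D = 198.2428:
d₁ = [ln(V₀/D) + (r + σ²/2)T] / (σ√T)
   = [ln(559.8221/198.2428) + (0.0151 + 0.5·0.3671²)·8.5466] / (0.3671·√8.5466)
   = [1.038127 + 0.704934] / 1.073201 = 1.624170
d₂ = d₁ − σ√T = 1.624170 − 1.073201 = 0.550969
N(d₁) = 0.947830,  N(d₂) = 0.709172,  e^(−rT) = 0.878927
E₀ = V₀·N(d₁) − D·e^(−rT)·N(d₂)
   = 559.8221·0.947830 − 198.2428·0.878927·0.709172 = 407.049445
B₀ = V₀ − E₀ = 559.8221 − 407.049445 = 152.772655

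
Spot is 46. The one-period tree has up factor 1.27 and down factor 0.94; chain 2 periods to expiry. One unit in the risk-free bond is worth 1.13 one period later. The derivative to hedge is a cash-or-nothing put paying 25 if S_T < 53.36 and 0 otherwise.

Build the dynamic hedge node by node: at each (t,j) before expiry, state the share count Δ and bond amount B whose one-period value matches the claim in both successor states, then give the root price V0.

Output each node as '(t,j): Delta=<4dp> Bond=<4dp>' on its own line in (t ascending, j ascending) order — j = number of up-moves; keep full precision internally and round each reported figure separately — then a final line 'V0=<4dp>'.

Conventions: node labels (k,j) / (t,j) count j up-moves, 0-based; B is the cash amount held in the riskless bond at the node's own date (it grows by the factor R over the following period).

No-arbitrage ⇒ martingale measure with p* = (R−d)/(u−d) = 0.5758.
At maturity the claim pays: V(2,0)=25.0000, V(2,1)=0.0000, V(2,2)=0.0000
  t=1,j=0: stock 43.2400 → up 54.9148 (V=0.0000), down 40.6456 (V=25.0000). Price 9.3859; hedge Δ=-1.7520, bond B=85.1435.
  t=1,j=1: stock 58.4200 → up 74.1934 (V=0.0000), down 54.9148 (V=0.0000). Price 0.0000; hedge Δ=0.0000, bond B=0.0000.
  t=0,j=0: stock 46.0000 → up 58.4200 (V=0.0000), down 43.2400 (V=9.3859). Price 3.5238; hedge Δ=-0.6183, bond B=31.9659.
As a check, the time-0 holding Δ(0,0)·S0 + B(0,0) comes to 3.5238 — exactly V0.

(0,0): Delta=-0.6183 Bond=31.9659
(1,0): Delta=-1.7520 Bond=85.1435
(1,1): Delta=0.0000 Bond=0.0000
V0=3.5238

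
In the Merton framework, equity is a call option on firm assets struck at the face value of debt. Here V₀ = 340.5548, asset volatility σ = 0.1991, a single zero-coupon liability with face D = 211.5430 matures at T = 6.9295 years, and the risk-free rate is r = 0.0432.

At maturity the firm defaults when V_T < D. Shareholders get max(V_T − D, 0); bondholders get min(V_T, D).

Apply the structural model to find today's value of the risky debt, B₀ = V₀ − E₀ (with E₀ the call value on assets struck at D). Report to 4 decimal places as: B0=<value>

Equity is a call on the firm's assets struck at D = 211.5430:
d₁ = [ln(V₀/D) + (r + σ²/2)T] / (σ√T)
   = [ln(340.5548/211.5430) + (0.0432 + 0.5·0.1991²)·6.9295] / (0.1991·√6.9295)
   = [0.476148 + 0.436700] / 0.524110 = 1.741711
d₂ = d₁ − σ√T = 1.741711 − 0.524110 = 1.217601
N(d₁) = 0.959220,  N(d₂) = 0.888312,  e^(−rT) = 0.741297
E₀ = V₀·N(d₁) − D·e^(−rT)·N(d₂)
   = 340.5548·0.959220 − 211.5430·0.741297·0.888312 = 187.365466
B₀ = V₀ − E₀ = 340.5548 − 187.365466 = 153.189334

B0=153.1893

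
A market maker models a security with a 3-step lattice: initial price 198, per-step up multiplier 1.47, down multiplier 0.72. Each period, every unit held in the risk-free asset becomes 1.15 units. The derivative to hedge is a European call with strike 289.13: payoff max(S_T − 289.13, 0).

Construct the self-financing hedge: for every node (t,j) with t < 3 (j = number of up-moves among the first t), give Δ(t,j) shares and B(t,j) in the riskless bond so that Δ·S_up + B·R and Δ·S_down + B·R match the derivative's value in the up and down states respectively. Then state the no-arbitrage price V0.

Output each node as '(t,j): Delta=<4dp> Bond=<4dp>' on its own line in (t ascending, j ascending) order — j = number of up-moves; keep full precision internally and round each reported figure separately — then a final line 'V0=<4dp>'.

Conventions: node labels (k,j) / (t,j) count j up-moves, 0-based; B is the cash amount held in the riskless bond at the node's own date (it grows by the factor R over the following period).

Since d<R<u, set p* = (R−d)/(u−d) = 0.5733; price each node as the discounted p*-expectation of its children.
Terminal payoffs: V(3,0)=0.0000, V(3,1)=0.0000, V(3,2)=18.9279, V(3,3)=339.8216
  t=2,j=0: stock 102.6432 → up 150.8855 (V=0.0000), down 73.9031 (V=0.0000). Price 0.0000; hedge Δ=0.0000, bond B=0.0000.
  t=2,j=1: stock 209.5632 → up 308.0579 (V=18.9279), down 150.8855 (V=0.0000). Price 9.4365; hedge Δ=0.1204, bond B=-15.8007.
  t=2,j=2: stock 427.8582 → up 628.9516 (V=339.8216), down 308.0579 (V=18.9279). Price 176.4408; hedge Δ=1.0000, bond B=-251.4174.
  t=1,j=0: stock 142.5600 → up 209.5632 (V=9.4365), down 102.6432 (V=0.0000). Price 4.7046; hedge Δ=0.0883, bond B=-7.8774.
  t=1,j=1: stock 291.0600 → up 427.8582 (V=176.4408), down 209.5632 (V=9.4365). Price 91.4658; hedge Δ=0.7650, bond B=-131.2066.
  t=0,j=0: stock 198.0000 → up 291.0600 (V=91.4658), down 142.5600 (V=4.7046). Price 47.3458; hedge Δ=0.5843, bond B=-68.3358.
Verification: the root portfolio costs Δ(0,0)·S0 + B(0,0) = 47.3458, matching V0.

(0,0): Delta=0.5843 Bond=-68.3358
(1,0): Delta=0.0883 Bond=-7.8774
(1,1): Delta=0.7650 Bond=-131.2066
(2,0): Delta=0.0000 Bond=0.0000
(2,1): Delta=0.1204 Bond=-15.8007
(2,2): Delta=1.0000 Bond=-251.4174
V0=47.3458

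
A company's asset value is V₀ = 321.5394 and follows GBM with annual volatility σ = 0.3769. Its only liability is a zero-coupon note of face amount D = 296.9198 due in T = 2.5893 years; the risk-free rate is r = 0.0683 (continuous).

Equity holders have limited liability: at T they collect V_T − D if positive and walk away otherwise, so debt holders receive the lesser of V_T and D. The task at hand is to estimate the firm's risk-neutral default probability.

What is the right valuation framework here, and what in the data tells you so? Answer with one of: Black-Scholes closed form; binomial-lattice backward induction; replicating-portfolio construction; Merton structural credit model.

framework: Merton structural credit model

Key observation: the data describe a firm's assets (V₀ = 321.5394, GBM) and a single zero-coupon debt of face 296.9198, so credit quantities follow from equity-as-call in the structural model.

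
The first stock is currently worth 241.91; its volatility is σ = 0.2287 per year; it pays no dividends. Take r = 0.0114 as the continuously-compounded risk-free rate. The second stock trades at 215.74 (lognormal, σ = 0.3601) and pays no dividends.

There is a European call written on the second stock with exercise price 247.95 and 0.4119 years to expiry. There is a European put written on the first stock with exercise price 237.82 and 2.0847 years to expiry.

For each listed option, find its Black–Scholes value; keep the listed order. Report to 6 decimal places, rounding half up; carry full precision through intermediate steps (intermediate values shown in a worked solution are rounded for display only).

[the second stock call K=247.95]
σ√T = 0.3601·√0.4119 = 0.231110
d₁ = (ln(S/K) + (r+σ²/2)T) / (σ√T) = (ln(215.74/247.95) + (0.0114+0.3601²/2)·0.4119) / 0.231110 = (-0.139153 + 0.031402) / 0.231110 = -0.466234
d₂ = d₁ − σ√T = -0.466234 − 0.231110 = -0.697345
e^{−rT} = 0.995315
N(d₁) = 0.320524,  N(d₂) = 0.242794
price = S·N(d₁) − K·e^{−rT}·N(d₂) = 69.149811 − 59.918646 = 9.231165
[the first stock put K=237.82]
σ√T = 0.2287·√2.0847 = 0.330208
d₁ = (ln(S/K) + (r+σ²/2)T) / (σ√T) = (ln(241.91/237.82) + (0.0114+0.2287²/2)·2.0847) / 0.330208 = (0.017052 + 0.078284) / 0.330208 = 0.288715
d₂ = d₁ − σ√T = 0.288715 − 0.330208 = -0.041494
e^{−rT} = 0.976515
N(−d₁) = 0.386400,  N(−d₂) = 0.516549
price = K·e^{−rT}·N(−d₂) − S·N(−d₁) = 119.960549 − 93.473984 = 26.486565

price(the second stock call K=247.95) = 9.231165
price(the first stock put K=237.82) = 26.486565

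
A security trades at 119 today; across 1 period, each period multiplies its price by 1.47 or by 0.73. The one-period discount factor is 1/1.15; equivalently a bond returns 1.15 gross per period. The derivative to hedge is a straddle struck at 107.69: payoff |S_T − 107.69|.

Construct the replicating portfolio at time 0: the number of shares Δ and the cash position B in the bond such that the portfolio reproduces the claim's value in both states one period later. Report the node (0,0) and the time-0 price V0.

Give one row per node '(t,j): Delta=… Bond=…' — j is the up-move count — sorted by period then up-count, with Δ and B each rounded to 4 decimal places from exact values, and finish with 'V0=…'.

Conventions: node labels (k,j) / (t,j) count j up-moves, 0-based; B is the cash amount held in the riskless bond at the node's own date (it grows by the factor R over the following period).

(0,0): Delta=0.5271 Bond=-21.7154
V0=41.0143

Under the risk-neutral measure, an up-move has probability p* = (R−d)/(u−d) = 0.5676 and values discount at R = 1.15.
Expiry values: V(1,0)=20.8200, V(1,1)=67.2400
  t=0,j=0: stock 119.0000 → up 174.9300 (V=67.2400), down 86.8700 (V=20.8200). Price 41.0143; hedge Δ=0.5271, bond B=-21.7154.
As a check, the time-0 holding Δ(0,0)·S0 + B(0,0) comes to 41.0143 — exactly V0.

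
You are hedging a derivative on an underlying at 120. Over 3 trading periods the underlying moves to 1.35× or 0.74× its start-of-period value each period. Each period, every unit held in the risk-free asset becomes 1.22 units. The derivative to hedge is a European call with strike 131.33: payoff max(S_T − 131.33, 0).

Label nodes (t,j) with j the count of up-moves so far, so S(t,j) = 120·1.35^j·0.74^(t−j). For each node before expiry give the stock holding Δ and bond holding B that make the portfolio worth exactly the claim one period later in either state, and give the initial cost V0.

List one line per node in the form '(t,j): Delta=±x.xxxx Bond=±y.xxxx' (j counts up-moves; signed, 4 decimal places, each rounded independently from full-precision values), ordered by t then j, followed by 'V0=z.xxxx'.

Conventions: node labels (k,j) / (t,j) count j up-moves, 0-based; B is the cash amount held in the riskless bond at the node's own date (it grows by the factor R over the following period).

No-arbitrage ⇒ martingale measure with p* = (R−d)/(u−d) = 0.7869.
Terminal payoffs: V(3,0)=0.0000, V(3,1)=0.0000, V(3,2)=30.5080, V(3,3)=163.9150
Node (2,0) S=65.7120: V=(p*·0.0000+(1−p*)·0.0000)/1.22=0.0000; Δ=(0.0000−0.0000)/(88.7112−48.6269)=0.0000; B=V−Δ·S=0.0000
Node (2,1) S=119.8800: V=(p*·30.5080+(1−p*)·0.0000)/1.22=19.6773; Δ=(30.5080−0.0000)/(161.8380−88.7112)=0.4172; B=V−Δ·S=-30.3358
Node (2,2) S=218.7000: V=(p*·163.9150+(1−p*)·30.5080)/1.22=111.0525; Δ=(163.9150−30.5080)/(295.2450−161.8380)=1.0000; B=V−Δ·S=-107.6475
Node (1,0) S=88.8000: V=(p*·19.6773+(1−p*)·0.0000)/1.22=12.6916; Δ=(19.6773−0.0000)/(119.8800−65.7120)=0.3633; B=V−Δ·S=-19.5662
Node (1,1) S=162.0000: V=(p*·111.0525+(1−p*)·19.6773)/1.22=75.0648; Δ=(111.0525−19.6773)/(218.7000−119.8800)=0.9247; B=V−Δ·S=-74.7306
Node (0,0) S=120.0000: V=(p*·75.0648+(1−p*)·12.6916)/1.22=50.6329; Δ=(75.0648−12.6916)/(162.0000−88.8000)=0.8521; B=V−Δ·S=-51.6182
As a check, the time-0 holding Δ(0,0)·S0 + B(0,0) comes to 50.6329 — exactly V0.

(0,0): Delta=0.8521 Bond=-51.6182
(1,0): Delta=0.3633 Bond=-19.5662
(1,1): Delta=0.9247 Bond=-74.7306
(2,0): Delta=0.0000 Bond=0.0000
(2,1): Delta=0.4172 Bond=-30.3358
(2,2): Delta=1.0000 Bond=-107.6475
V0=50.6329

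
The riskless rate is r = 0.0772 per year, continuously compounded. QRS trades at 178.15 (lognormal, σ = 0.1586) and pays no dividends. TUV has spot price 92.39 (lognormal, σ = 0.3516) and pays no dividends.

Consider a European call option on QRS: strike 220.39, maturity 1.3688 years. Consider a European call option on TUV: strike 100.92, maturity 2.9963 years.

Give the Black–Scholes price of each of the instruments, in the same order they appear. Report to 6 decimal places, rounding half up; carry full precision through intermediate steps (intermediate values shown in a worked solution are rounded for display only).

[QRS call K=220.39]
σ√T = 0.1586·√1.3688 = 0.185555
d₁ = (ln(S/K) + (r+σ²/2)T) / (σ√T) = (ln(178.15/220.39) + (0.0772+0.1586²/2)·1.3688) / 0.185555 = (-0.212773 + 0.122887) / 0.185555 = -0.484417
d₂ = d₁ − σ√T = -0.484417 − 0.185555 = -0.669972
e^{−rT} = 0.899720
N(d₁) = 0.314045,  N(d₂) = 0.251438
price = S·N(d₁) − K·e^{−rT}·N(d₂) = 55.947120 − 49.857436 = 6.089684
[TUV call K=100.92]
σ√T = 0.3516·√2.9963 = 0.608613
d₁ = (ln(S/K) + (r+σ²/2)T) / (σ√T) = (ln(92.39/100.92) + (0.0772+0.3516²/2)·2.9963) / 0.608613 = (-0.088309 + 0.416519) / 0.608613 = 0.539275
d₂ = d₁ − σ√T = 0.539275 − 0.608613 = -0.069338
e^{−rT} = 0.793490
N(d₁) = 0.705152,  N(d₂) = 0.472360
price = S·N(d₁) − K·e^{−rT}·N(d₂) = 65.148948 − 37.826138 = 27.322811

price(QRS call K=220.39) = 6.089684
price(TUV call K=100.92) = 27.322811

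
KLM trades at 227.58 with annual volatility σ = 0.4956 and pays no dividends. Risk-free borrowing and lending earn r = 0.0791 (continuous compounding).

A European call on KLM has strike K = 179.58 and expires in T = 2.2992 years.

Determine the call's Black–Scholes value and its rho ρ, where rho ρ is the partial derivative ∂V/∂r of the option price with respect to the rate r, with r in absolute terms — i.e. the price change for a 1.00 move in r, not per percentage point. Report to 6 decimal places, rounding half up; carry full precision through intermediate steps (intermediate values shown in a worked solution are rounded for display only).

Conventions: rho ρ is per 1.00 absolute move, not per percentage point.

price = 102.018645
ρ = 196.902974

σ√T = 0.4956·√2.2992 = 0.751484
d₁ = (ln(S/K) + (r+σ²/2)T) / (σ√T) = (ln(227.58/179.58) + (0.0791+0.4956²/2)·2.2992) / 0.751484 = (0.236881 + 0.464231) / 0.751484 = 0.932970
d₂ = d₁ − σ√T = 0.932970 − 0.751484 = 0.181486
e^{−rT} = 0.833712
N(d₁) = 0.824582,  N(d₂) = 0.572007
Call price V = S·N(d₁) − K·e^{−rT}·N(d₂) = 187.658421 − 85.639777 = 102.018645
ρ = K·T·e^{−rT}·N(d₂) = 196.902974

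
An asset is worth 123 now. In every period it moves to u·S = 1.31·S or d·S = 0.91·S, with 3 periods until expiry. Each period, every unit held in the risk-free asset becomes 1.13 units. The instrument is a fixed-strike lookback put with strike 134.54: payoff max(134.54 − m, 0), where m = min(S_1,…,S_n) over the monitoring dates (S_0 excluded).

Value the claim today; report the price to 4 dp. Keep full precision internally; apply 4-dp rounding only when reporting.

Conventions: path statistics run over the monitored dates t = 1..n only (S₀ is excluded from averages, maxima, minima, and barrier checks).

With p* = (R−d)/(u−d) = 0.5500, sum probability × payoff across the paths and divide by R^3.
Enumerate all 2^3 = 8 price paths (U = up ×1.31, D = down ×0.91); each path with k up-moves has probability p*^k·(1−p*)^(3−k).
DDD: m=92.6892, payoff=41.8508, prob=0.091125
UDD: m=133.4318, payoff=1.1082, prob=0.111375
DUD: m=111.9300, payoff=22.6100, prob=0.111375
UUD: m=161.1300, payoff=0.0000, prob=0.136125
DDU: m=101.8563, payoff=32.6837, prob=0.111375
UDU: m=146.6283, payoff=0.0000, prob=0.136125
DUU: m=111.9300, payoff=22.6100, prob=0.136125
UUU: m=161.1300, payoff=0.0000, prob=0.166375
Price = Σ prob·payoff / R^3 = 13.173204 / 1.442897 = 9.1297

price = 9.1297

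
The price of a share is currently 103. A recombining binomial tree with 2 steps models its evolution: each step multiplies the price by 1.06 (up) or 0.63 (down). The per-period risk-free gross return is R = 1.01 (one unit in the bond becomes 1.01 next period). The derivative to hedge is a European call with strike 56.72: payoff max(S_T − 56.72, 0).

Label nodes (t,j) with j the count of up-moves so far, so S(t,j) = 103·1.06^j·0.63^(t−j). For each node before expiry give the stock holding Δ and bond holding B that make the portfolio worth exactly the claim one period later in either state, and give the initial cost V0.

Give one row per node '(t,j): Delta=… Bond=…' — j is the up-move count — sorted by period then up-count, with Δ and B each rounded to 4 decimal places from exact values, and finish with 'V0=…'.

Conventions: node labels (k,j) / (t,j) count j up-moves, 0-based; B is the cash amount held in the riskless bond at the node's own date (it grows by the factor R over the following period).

The replicating-portfolio and risk-neutral prices coincide; use p* = (1.01−0.63)/(1.06−0.63) = 0.8837 for the latter.
Expiry values: V(2,0)=0.0000, V(2,1)=12.0634, V(2,2)=59.0108
(1,0): S=64.8900. Δ = (V_up−V_dn)/(S_up−S_dn) = (12.0634−0.0000)/(68.7834−40.8807) = 0.4323. V = [p*·12.0634 + (1−p*)·0.0000]/1.01 = 10.5551. B = V − Δ·S = -17.4993.
(1,1): S=109.1800. Δ = (V_up−V_dn)/(S_up−S_dn) = (59.0108−12.0634)/(115.7308−68.7834) = 1.0000. V = [p*·59.0108 + (1−p*)·12.0634]/1.01 = 53.0216. B = V − Δ·S = -56.1584.
(0,0): S=103.0000. Δ = (V_up−V_dn)/(S_up−S_dn) = (53.0216−10.5551)/(109.1800−64.8900) = 0.9588. V = [p*·53.0216 + (1−p*)·10.5551]/1.01 = 47.6075. B = V − Δ·S = -51.1517.
As a check, the time-0 holding Δ(0,0)·S0 + B(0,0) comes to 47.6075 — exactly V0.

(0,0): Delta=0.9588 Bond=-51.1517
(1,0): Delta=0.4323 Bond=-17.4993
(1,1): Delta=1.0000 Bond=-56.1584
V0=47.6075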